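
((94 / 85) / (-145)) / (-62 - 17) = 94 / 973675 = 0.00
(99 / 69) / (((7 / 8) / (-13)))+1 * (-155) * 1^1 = -28387 / 161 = -176.32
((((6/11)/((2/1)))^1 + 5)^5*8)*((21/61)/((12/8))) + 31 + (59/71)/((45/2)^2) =10612970390570371/1412461559025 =7513.81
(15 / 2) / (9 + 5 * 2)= 15 / 38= 0.39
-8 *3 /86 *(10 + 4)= -168 /43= -3.91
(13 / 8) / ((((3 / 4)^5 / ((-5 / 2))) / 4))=-16640 / 243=-68.48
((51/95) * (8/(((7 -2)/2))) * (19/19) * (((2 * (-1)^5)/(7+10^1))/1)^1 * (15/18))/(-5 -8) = 16/1235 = 0.01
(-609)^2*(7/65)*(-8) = -20769336/65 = -319528.25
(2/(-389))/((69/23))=-2/1167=-0.00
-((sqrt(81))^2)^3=-531441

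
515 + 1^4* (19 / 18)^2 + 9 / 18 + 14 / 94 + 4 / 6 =7879421 / 15228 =517.43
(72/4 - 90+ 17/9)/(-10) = 631/90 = 7.01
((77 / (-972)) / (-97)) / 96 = 77 / 9051264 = 0.00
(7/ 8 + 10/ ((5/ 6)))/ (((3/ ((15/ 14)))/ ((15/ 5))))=1545/ 112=13.79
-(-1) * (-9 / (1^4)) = -9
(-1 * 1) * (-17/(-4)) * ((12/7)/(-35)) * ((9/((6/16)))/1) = 1224/245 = 5.00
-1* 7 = -7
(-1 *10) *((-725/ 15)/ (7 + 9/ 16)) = 23200/ 363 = 63.91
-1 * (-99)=99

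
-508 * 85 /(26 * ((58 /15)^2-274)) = 2428875 /378859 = 6.41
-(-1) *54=54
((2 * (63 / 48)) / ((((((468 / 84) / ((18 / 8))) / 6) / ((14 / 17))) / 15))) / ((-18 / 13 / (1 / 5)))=-3087 / 272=-11.35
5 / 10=1 / 2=0.50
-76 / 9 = -8.44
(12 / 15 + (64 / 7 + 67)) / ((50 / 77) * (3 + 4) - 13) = -29623 / 3255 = -9.10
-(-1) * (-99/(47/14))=-1386/47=-29.49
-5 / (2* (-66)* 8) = 5 / 1056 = 0.00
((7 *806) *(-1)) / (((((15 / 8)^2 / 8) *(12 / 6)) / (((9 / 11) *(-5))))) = 26260.95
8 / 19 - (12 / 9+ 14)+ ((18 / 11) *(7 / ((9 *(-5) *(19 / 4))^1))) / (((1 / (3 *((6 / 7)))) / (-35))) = -10.09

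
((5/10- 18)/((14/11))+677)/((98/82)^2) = 637099/1372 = 464.36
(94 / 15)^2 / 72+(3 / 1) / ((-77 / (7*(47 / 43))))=473807 / 1915650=0.25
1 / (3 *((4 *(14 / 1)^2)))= 0.00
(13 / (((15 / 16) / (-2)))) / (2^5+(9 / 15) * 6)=-0.78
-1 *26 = -26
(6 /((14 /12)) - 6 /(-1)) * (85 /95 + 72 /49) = 171678 /6517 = 26.34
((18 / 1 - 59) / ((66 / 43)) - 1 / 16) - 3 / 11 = -14281 / 528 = -27.05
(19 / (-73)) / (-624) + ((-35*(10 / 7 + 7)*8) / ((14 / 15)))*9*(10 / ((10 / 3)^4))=-2938854943 / 1594320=-1843.33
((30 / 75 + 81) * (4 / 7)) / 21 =1628 / 735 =2.21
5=5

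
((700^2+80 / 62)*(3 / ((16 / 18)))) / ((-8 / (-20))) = 256331925 / 62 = 4134385.89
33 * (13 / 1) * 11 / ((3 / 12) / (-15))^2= 16988400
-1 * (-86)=86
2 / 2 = 1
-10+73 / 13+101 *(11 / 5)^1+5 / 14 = 198537 / 910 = 218.17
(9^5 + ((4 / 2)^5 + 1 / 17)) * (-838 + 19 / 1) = -822585582 / 17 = -48387387.18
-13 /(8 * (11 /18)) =-117 /44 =-2.66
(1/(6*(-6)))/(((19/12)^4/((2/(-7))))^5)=3407786659953311219712/631774683900974919355727586007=0.00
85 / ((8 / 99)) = 8415 / 8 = 1051.88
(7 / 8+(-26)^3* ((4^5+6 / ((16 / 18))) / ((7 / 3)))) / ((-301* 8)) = 62113577 / 19264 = 3224.33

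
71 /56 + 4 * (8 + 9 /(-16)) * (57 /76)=2641 /112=23.58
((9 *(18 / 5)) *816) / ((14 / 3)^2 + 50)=34992 / 95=368.34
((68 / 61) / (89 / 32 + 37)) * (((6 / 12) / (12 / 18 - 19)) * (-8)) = 26112 / 4270915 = 0.01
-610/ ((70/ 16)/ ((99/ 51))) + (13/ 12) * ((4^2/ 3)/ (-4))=-272.10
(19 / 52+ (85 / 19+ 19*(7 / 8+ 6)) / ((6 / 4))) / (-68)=-44673 / 33592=-1.33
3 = 3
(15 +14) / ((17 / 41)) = 1189 / 17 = 69.94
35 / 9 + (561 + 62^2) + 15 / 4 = 158855 / 36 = 4412.64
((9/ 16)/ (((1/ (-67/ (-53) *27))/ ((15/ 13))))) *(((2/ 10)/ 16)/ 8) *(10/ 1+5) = 732645/ 1411072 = 0.52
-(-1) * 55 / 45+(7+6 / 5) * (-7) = -2528 / 45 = -56.18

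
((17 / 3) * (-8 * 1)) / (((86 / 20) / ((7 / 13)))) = -9520 / 1677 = -5.68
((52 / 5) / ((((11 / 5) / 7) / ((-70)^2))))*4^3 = 10377309.09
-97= -97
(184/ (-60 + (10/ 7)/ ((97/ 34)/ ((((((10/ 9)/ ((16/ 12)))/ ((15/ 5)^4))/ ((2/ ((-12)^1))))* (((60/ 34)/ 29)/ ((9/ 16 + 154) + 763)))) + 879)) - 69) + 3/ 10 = -16783521761001/ 233862356510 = -71.77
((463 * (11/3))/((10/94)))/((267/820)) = 39256844/801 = 49009.79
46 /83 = 0.55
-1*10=-10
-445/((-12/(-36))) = -1335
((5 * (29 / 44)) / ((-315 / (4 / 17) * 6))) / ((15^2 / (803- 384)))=-12151 / 15904350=-0.00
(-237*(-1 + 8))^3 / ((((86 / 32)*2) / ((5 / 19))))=-182641367160 / 817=-223551244.99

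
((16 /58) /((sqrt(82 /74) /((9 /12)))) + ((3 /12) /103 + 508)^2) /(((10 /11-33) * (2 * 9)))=-481857576299 /1078553376-11 * sqrt(1517) /1259151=-446.76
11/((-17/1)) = -11/17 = -0.65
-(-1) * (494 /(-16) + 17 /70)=-8577 /280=-30.63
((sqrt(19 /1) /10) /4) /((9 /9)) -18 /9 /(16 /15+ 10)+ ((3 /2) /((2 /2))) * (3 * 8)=sqrt(19) /40+ 2973 /83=35.93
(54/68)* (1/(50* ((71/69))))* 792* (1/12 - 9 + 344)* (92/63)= 1263502746/211225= 5981.79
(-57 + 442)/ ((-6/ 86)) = -16555/ 3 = -5518.33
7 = 7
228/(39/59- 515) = -0.44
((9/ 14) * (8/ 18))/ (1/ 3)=6/ 7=0.86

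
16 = 16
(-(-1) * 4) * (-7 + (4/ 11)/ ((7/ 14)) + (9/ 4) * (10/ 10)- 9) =-52.09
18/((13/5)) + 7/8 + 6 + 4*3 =25.80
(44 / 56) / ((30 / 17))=187 / 420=0.45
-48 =-48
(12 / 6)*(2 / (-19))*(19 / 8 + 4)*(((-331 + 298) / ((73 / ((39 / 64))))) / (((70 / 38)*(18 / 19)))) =138567 / 654080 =0.21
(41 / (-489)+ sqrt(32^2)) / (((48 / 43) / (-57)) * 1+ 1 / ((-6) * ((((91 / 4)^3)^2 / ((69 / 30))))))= -36204274176826878395 / 22215048276287312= -1629.72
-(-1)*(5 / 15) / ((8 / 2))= 1 / 12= 0.08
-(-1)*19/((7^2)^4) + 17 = 98001636/5764801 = 17.00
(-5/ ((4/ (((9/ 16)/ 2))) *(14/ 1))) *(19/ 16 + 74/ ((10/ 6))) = -4689/ 4096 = -1.14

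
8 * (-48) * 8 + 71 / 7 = -21433 / 7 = -3061.86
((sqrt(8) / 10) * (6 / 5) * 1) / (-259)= -6 * sqrt(2) / 6475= -0.00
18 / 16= 9 / 8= 1.12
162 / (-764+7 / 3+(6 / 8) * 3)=-0.21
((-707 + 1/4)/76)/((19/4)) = -2827/1444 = -1.96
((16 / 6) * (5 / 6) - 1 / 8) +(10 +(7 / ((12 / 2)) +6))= 1387 / 72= 19.26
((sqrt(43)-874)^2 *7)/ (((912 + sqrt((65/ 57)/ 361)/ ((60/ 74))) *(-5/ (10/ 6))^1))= -860152504311360/ 440094759149-2457688 *sqrt(159315)/ 440094759149 + 1074070114 *sqrt(3705)/ 440094759149 + 1968201573120 *sqrt(43)/ 440094759149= -1925.00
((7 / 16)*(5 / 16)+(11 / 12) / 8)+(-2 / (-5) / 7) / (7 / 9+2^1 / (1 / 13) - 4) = 1398599 / 5510400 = 0.25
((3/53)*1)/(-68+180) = 0.00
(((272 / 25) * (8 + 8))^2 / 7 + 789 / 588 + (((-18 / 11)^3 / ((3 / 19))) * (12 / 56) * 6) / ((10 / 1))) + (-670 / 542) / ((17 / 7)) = 3249807242922479 / 751159832500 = 4326.39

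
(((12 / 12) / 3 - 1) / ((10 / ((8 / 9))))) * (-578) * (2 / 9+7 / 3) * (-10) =-875.33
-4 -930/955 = -950/191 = -4.97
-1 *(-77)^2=-5929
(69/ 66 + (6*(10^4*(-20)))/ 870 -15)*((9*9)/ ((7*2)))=-72001143/ 8932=-8061.03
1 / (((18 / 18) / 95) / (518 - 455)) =5985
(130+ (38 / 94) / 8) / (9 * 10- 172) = -48899 / 30832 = -1.59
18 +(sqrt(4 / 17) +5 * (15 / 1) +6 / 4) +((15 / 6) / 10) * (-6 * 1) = 2 * sqrt(17) / 17 +93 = 93.49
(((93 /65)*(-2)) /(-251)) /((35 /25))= 186 /22841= 0.01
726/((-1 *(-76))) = 363/38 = 9.55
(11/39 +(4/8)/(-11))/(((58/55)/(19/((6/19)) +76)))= 28595/936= 30.55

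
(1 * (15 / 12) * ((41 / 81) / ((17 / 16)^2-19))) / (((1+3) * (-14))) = 328 / 518805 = 0.00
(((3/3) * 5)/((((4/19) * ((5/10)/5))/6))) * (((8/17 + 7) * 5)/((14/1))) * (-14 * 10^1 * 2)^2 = 5067300000/17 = 298076470.59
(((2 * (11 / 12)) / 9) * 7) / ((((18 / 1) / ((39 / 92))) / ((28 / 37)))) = 0.03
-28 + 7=-21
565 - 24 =541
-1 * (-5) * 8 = 40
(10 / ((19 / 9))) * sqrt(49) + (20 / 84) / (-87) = 1150915 / 34713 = 33.16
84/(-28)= -3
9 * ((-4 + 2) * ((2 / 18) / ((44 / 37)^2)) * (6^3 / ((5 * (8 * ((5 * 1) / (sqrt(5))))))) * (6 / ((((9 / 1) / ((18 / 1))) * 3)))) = -36963 * sqrt(5) / 6050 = -13.66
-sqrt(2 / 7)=-sqrt(14) / 7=-0.53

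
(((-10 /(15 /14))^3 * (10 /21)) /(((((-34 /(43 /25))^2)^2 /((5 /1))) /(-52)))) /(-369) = -69688839584 /39005612015625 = -0.00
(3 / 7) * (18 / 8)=0.96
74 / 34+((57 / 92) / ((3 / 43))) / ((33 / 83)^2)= 99388277 / 1703196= 58.35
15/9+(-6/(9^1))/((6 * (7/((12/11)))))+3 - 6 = -1.35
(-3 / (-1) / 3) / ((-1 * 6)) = -1 / 6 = -0.17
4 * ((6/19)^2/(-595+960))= 0.00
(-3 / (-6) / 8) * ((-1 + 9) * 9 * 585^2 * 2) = 3080025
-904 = -904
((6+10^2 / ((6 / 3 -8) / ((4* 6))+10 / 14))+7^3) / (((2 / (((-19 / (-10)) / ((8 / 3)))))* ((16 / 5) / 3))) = 1254627 / 6656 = 188.50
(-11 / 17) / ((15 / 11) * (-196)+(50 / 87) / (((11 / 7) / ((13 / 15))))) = 31581 / 13029310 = 0.00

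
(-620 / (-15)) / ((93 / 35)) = 140 / 9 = 15.56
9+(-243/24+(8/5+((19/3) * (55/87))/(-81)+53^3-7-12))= 125880638999/845640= 148858.43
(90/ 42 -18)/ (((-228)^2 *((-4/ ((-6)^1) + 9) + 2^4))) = -37/ 3113264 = -0.00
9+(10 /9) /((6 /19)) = 338 /27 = 12.52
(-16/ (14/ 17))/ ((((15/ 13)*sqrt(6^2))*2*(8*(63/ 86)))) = -9503/ 39690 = -0.24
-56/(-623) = 8/89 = 0.09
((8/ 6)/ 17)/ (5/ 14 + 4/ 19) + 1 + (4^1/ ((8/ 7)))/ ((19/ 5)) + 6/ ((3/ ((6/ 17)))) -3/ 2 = 185108/ 146319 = 1.27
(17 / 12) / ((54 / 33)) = 187 / 216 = 0.87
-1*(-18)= 18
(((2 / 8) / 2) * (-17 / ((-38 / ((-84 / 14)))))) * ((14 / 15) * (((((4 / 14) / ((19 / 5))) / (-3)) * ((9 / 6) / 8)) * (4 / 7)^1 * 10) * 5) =425 / 10108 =0.04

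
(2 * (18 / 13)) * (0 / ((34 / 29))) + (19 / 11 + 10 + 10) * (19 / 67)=4541 / 737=6.16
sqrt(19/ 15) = sqrt(285)/ 15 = 1.13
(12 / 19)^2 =144 / 361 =0.40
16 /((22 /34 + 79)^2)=1156 /458329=0.00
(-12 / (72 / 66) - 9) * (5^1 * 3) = -300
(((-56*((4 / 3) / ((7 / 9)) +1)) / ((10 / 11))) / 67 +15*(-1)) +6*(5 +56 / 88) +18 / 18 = 63834 / 3685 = 17.32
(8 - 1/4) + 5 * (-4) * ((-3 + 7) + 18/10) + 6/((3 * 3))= -1291/12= -107.58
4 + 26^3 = 17580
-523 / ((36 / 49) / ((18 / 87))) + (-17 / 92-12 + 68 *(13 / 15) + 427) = 4355069 / 13340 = 326.47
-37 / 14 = -2.64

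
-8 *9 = -72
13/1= 13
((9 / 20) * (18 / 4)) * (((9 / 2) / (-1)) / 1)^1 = -729 / 80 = -9.11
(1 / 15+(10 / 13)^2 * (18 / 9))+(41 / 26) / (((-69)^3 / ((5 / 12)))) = 8328346843 / 6662162520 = 1.25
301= 301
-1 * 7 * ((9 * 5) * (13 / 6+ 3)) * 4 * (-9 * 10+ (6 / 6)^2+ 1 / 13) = 7525560 / 13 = 578889.23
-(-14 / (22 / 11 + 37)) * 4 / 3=56 / 117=0.48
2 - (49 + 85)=-132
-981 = -981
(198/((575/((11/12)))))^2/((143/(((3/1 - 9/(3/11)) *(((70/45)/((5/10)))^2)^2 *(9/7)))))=-58436224/23209875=-2.52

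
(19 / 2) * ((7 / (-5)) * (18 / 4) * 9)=-10773 / 20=-538.65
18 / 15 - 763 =-3809 / 5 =-761.80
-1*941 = -941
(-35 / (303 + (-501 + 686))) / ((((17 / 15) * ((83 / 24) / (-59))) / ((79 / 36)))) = 2.37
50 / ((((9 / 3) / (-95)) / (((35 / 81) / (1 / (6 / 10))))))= -33250 / 81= -410.49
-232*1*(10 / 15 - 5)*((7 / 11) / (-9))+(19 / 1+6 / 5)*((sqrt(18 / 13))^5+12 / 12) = -5.31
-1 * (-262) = 262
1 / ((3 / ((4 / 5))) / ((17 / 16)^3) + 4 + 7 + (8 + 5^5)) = 4913 / 15461832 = 0.00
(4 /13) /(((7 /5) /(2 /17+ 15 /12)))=465 /1547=0.30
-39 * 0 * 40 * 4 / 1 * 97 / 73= 0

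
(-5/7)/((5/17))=-17/7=-2.43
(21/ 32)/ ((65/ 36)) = 189/ 520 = 0.36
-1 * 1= -1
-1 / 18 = -0.06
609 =609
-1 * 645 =-645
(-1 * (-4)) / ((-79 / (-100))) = 400 / 79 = 5.06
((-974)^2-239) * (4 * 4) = 15174992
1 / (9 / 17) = 1.89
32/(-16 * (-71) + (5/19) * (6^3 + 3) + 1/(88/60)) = 13376/499223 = 0.03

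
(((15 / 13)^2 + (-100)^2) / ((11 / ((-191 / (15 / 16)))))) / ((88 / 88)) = -1033065520 / 5577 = -185236.78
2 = 2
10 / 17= 0.59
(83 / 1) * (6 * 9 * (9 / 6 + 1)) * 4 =44820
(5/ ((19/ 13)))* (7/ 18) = 455/ 342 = 1.33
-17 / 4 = -4.25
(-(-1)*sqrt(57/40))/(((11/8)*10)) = sqrt(570)/275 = 0.09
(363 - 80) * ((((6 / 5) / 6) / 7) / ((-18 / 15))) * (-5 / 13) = 1415 / 546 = 2.59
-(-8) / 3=8 / 3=2.67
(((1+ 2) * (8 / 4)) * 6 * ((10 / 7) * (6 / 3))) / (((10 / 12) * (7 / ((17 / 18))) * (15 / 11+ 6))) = 2992 / 1323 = 2.26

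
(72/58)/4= 0.31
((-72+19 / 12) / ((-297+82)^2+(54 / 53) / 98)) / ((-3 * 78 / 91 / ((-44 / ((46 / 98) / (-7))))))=57958015115 / 149097569184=0.39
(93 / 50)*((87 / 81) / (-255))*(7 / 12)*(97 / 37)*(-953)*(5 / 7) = 83104459 / 10189800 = 8.16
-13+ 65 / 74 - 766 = -57581 / 74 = -778.12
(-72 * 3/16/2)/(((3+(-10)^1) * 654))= 0.00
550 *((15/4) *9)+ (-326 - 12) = 36449/2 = 18224.50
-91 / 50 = -1.82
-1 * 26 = -26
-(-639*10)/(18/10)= 3550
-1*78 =-78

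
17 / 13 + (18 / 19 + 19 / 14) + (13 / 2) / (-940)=11719063 / 3250520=3.61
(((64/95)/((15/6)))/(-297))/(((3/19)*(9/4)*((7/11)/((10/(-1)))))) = 1024/25515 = 0.04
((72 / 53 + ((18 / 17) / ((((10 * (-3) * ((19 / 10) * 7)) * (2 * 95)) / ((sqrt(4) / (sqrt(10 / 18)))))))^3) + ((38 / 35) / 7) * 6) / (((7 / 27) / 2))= 1605096 / 90895 - 314928 * sqrt(5) / 1734245401439228125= 17.66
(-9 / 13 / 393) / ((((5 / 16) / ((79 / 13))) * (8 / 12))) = -5688 / 110695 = -0.05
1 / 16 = 0.06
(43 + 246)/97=289/97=2.98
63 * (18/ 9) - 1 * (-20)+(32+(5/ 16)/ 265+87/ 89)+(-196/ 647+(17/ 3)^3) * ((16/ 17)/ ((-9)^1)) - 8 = 30657468507197/ 201718316304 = 151.98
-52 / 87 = -0.60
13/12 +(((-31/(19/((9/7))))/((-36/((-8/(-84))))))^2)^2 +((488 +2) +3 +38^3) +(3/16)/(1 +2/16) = 53907455722713697381/973651921932816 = 55366.25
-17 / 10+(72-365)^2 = 85847.30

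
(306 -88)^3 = 10360232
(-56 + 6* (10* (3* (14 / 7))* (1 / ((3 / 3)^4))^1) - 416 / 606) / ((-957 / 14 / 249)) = -1104.86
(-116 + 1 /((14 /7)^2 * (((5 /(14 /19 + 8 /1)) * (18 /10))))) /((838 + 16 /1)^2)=-649 /4088952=-0.00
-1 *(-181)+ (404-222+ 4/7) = 2545/7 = 363.57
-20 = -20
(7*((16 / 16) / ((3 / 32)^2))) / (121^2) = 7168 / 131769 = 0.05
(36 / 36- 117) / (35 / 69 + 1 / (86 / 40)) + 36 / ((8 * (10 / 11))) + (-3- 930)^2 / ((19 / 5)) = 10040428713 / 43852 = 228961.71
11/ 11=1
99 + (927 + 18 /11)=11304 /11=1027.64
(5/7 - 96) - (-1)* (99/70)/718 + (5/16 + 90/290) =-551888191/5830160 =-94.66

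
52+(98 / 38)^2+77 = 48970 / 361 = 135.65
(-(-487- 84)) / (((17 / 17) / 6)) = 3426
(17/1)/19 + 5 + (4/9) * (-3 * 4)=32/57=0.56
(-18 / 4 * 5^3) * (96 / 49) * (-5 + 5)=0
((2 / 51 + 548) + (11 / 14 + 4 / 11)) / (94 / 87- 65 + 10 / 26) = -1626124279 / 188124244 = -8.64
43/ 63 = 0.68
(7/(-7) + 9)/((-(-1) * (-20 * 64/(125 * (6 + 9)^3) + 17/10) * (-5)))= -270000/286363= -0.94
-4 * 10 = -40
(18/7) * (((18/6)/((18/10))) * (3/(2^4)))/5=9/56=0.16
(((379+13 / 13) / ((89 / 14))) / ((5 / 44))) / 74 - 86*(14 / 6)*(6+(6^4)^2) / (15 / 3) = -1109886262324 / 16465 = -67408822.49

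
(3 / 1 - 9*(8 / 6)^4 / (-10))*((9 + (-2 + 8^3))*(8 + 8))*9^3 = 35380022.40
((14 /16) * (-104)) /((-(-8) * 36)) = -91 /288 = -0.32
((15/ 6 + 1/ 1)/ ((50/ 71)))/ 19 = 0.26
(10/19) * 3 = 30/19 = 1.58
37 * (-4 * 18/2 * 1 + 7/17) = -22385/17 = -1316.76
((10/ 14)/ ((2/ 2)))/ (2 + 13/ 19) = 95/ 357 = 0.27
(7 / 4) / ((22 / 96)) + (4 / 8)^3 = 683 / 88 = 7.76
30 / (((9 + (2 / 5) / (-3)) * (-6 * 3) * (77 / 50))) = -1250 / 10241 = -0.12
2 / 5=0.40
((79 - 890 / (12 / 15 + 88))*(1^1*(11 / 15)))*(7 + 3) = 168443 / 333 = 505.83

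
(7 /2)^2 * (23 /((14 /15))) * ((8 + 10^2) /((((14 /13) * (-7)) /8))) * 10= -2421900 /7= -345985.71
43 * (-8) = -344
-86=-86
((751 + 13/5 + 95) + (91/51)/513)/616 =1.38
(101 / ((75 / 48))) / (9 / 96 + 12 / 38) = 982528 / 6225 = 157.84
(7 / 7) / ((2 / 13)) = 13 / 2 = 6.50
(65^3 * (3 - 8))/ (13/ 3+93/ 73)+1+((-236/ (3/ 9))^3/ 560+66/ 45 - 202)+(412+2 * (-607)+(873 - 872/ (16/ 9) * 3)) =-113495871161/ 128940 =-880222.36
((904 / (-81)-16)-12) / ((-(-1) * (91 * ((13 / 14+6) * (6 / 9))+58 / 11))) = -34892 / 379215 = -0.09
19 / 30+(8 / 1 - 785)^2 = 18111889 / 30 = 603729.63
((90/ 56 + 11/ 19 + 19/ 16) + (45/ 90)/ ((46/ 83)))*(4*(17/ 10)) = 3557641/ 122360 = 29.08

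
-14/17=-0.82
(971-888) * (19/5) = 1577/5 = 315.40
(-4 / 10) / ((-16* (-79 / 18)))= -9 / 1580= -0.01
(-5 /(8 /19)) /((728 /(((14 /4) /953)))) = -95 /1585792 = -0.00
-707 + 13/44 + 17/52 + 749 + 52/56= 87189/2002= 43.55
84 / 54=14 / 9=1.56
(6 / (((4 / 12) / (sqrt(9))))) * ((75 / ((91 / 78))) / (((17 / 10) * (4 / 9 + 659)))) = 437400 / 141253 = 3.10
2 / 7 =0.29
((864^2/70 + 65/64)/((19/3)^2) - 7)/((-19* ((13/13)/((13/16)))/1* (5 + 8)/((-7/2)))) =209350843/70236160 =2.98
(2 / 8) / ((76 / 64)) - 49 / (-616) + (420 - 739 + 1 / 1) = -317.71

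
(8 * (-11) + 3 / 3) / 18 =-29 / 6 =-4.83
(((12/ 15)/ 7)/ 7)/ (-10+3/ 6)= -8/ 4655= -0.00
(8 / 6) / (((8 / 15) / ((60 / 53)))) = 150 / 53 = 2.83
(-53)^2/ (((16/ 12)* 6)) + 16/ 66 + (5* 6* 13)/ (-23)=2030543/ 6072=334.41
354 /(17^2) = 354 /289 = 1.22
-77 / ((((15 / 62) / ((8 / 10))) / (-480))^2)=-4849467392 / 25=-193978695.68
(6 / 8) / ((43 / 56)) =0.98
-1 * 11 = -11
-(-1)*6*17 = 102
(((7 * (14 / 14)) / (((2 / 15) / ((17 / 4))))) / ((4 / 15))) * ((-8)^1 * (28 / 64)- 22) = -1365525 / 64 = -21336.33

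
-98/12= -49/6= -8.17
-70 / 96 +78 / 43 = 2239 / 2064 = 1.08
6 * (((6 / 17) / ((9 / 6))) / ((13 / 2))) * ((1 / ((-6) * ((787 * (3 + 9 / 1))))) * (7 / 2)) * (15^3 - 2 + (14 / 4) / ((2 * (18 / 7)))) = -130795 / 2889864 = -0.05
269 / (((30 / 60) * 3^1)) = 538 / 3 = 179.33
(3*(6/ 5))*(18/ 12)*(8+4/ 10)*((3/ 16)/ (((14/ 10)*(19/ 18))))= 5.76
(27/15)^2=81/25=3.24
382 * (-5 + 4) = -382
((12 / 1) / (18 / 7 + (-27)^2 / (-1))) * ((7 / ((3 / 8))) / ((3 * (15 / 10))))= -3136 / 45765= -0.07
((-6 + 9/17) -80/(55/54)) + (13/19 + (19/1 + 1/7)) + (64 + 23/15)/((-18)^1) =-455488073/6715170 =-67.83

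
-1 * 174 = -174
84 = 84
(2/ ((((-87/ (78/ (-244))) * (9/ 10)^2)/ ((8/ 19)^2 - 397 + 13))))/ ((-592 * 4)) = 2814500/ 1913911173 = 0.00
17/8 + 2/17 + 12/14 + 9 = 11519/952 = 12.10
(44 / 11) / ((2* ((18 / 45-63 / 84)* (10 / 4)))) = -16 / 7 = -2.29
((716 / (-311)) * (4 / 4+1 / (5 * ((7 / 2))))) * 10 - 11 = -76931 / 2177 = -35.34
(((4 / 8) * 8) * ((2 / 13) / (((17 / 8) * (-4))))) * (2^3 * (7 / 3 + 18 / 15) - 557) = 126896 / 3315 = 38.28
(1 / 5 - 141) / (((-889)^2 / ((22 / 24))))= -1936 / 11854815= -0.00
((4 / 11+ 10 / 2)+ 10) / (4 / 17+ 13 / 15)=13.94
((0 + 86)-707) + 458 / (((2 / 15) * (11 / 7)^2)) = 93174 / 121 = 770.03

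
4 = 4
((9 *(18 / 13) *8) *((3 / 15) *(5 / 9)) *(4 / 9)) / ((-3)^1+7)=16 / 13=1.23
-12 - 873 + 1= -884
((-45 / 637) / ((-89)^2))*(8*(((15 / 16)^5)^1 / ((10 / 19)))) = -129853125 / 1322693951488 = -0.00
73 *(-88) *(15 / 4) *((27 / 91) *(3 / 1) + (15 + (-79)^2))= -13716291930 / 91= -150728482.75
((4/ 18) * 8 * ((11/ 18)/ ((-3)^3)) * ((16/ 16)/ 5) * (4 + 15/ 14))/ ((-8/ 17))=13277/ 153090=0.09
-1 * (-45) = 45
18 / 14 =9 / 7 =1.29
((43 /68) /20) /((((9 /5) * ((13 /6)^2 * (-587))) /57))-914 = -6165667307 /6745804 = -914.00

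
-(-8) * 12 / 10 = 48 / 5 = 9.60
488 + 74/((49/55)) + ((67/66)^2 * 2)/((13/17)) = 796021685/1387386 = 573.76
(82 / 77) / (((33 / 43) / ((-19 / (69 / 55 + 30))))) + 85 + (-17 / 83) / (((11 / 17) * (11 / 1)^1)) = 84.13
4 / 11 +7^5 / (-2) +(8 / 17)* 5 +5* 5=-3132543 / 374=-8375.78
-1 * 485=-485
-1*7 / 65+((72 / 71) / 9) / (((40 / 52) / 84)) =56287 / 4615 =12.20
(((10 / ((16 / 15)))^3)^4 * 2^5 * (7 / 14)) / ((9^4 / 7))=33795833587646484375 / 4294967296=7868705687.03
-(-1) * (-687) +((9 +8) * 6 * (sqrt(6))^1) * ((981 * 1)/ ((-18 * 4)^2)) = -639.72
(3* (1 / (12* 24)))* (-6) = -1 / 16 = -0.06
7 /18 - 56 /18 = -49 /18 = -2.72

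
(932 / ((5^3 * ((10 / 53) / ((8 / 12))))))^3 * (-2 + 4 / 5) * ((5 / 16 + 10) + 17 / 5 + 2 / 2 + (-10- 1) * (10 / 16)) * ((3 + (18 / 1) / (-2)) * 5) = 5158834.37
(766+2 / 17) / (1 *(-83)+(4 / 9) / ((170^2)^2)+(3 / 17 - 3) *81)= -2.46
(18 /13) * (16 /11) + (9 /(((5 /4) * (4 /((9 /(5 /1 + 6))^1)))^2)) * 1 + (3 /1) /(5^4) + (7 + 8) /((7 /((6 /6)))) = 30298383 /6881875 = 4.40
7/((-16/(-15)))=105/16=6.56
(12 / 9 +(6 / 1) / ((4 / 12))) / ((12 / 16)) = 232 / 9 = 25.78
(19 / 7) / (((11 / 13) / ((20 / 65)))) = 76 / 77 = 0.99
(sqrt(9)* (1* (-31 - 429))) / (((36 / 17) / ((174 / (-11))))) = 113390 / 11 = 10308.18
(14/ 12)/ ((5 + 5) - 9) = 7/ 6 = 1.17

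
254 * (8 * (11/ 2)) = 11176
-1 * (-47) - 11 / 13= 600 / 13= 46.15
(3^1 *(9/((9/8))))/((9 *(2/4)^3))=64/3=21.33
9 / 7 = 1.29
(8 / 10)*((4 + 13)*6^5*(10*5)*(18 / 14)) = 47589120 / 7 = 6798445.71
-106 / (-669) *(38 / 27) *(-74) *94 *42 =-392262752 / 6021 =-65149.10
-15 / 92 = -0.16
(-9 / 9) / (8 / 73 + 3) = -73 / 227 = -0.32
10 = 10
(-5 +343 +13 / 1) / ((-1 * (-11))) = 351 / 11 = 31.91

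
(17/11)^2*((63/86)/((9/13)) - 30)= -719321/10406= -69.13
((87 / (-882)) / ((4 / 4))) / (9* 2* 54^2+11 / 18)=-87 / 46294955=-0.00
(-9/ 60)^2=9/ 400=0.02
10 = 10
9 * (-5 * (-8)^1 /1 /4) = 90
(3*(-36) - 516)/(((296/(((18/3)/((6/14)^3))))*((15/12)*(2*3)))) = -35672/1665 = -21.42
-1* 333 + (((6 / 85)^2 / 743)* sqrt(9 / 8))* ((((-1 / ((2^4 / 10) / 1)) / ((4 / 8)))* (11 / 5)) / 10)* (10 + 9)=-333 - 5643* sqrt(2) / 214727000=-333.00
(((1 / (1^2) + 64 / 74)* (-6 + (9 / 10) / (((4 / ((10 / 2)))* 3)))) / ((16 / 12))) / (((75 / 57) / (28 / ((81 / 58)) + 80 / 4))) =-354407 / 1480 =-239.46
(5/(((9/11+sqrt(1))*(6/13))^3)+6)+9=8108207/345600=23.46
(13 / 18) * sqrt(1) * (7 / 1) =91 / 18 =5.06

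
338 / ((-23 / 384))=-129792 / 23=-5643.13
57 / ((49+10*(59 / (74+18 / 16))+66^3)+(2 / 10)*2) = 57095 / 288032509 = 0.00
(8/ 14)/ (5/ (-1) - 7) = -1/ 21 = -0.05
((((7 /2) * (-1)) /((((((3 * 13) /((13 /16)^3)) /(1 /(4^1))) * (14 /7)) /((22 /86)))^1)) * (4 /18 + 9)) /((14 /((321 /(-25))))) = 0.01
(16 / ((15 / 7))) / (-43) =-112 / 645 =-0.17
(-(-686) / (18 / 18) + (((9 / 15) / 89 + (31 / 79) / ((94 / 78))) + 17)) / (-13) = -1162105499 / 21479705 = -54.10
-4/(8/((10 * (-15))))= 75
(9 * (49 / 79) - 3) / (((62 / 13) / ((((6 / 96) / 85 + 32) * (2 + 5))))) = 11881233 / 97960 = 121.29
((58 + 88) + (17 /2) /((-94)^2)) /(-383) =-2580129 /6768376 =-0.38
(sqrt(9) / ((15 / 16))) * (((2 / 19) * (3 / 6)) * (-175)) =-560 / 19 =-29.47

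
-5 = -5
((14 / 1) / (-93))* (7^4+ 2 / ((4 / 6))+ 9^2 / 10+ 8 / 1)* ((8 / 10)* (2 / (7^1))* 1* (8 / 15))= -172096 / 3875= -44.41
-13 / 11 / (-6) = 13 / 66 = 0.20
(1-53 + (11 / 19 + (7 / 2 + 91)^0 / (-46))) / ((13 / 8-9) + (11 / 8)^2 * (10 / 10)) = 479584 / 51129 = 9.38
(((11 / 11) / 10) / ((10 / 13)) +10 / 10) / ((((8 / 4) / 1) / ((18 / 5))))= 1017 / 500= 2.03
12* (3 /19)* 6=216 /19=11.37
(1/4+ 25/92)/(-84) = -1/161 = -0.01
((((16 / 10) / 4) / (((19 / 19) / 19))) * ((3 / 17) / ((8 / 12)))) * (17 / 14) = 171 / 70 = 2.44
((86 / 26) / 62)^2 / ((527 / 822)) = 759939 / 171179086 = 0.00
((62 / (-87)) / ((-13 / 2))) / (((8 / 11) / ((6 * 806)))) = 21142 / 29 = 729.03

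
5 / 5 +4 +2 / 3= 17 / 3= 5.67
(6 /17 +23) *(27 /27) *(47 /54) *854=7967393 /459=17358.15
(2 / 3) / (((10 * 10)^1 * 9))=1 / 1350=0.00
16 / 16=1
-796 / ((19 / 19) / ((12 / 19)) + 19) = -9552 / 247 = -38.67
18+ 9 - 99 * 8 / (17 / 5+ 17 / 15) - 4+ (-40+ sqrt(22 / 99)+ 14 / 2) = -3140 / 17+ sqrt(2) / 3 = -184.23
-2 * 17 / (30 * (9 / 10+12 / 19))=-646 / 873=-0.74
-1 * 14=-14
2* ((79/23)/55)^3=986078/2024284625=0.00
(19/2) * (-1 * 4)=-38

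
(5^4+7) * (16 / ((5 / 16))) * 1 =161792 / 5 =32358.40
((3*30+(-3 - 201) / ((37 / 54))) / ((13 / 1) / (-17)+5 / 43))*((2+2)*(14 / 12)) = 4369918 / 2923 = 1495.01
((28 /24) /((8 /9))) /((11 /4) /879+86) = 18459 /1209548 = 0.02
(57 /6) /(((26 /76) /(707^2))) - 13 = 180445320 /13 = 13880409.23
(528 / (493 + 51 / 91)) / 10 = 12012 / 112285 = 0.11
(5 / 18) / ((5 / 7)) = 7 / 18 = 0.39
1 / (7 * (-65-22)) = -1 / 609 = -0.00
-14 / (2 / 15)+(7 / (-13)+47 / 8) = -10365 / 104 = -99.66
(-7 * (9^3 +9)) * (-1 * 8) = 41328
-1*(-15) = 15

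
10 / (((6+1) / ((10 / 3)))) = 100 / 21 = 4.76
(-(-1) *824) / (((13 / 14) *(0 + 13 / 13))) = 11536 / 13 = 887.38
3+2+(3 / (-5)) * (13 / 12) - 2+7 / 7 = 67 / 20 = 3.35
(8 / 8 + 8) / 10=0.90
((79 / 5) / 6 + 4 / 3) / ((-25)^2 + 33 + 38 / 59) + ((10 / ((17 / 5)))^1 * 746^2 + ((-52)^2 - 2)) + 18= 32493224351357 / 19818600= 1639531.77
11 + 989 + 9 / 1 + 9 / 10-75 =934.90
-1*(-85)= 85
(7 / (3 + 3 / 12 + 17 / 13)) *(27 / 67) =3276 / 5293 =0.62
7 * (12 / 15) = 28 / 5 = 5.60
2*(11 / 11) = 2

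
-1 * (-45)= 45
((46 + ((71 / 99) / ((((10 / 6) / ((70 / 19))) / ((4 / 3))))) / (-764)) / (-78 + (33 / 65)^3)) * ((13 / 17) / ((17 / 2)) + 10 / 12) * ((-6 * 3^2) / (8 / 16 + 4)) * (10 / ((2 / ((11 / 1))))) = 359.96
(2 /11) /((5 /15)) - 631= -630.45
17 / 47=0.36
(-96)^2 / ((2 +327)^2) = 9216 / 108241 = 0.09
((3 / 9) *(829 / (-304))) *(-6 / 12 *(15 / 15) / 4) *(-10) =-4145 / 3648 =-1.14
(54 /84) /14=0.05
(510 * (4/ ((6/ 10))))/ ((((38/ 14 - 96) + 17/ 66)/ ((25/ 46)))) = -19635000/ 988517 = -19.86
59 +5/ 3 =182/ 3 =60.67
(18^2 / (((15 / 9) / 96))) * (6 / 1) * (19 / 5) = 10637568 / 25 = 425502.72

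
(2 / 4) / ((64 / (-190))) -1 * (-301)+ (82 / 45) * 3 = 292783 / 960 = 304.98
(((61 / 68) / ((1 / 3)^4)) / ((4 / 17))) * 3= 14823 / 16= 926.44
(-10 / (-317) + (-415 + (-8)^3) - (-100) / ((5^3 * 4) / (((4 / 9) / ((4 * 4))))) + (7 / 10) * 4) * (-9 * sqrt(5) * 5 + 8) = -21093094 / 2853 + 52732735 * sqrt(5) / 1268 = 85598.79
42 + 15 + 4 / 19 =1087 / 19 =57.21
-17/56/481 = -17/26936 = -0.00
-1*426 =-426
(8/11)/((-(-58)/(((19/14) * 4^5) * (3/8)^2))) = 2.45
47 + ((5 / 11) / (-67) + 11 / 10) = 354447 / 7370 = 48.09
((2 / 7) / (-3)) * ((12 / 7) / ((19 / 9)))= -72 / 931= -0.08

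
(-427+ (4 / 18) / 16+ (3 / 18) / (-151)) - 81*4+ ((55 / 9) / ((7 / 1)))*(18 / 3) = -56754491 / 76104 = -745.75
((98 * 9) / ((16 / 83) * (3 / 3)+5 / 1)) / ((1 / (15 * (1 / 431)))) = 1098090 / 185761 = 5.91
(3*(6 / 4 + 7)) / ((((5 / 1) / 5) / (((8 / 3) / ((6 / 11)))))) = 374 / 3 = 124.67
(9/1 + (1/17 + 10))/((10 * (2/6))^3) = 0.51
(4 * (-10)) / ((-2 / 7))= 140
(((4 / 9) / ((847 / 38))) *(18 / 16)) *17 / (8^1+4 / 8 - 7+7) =38 / 847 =0.04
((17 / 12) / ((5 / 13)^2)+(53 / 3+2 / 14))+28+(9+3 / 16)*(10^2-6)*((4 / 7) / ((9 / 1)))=231461 / 2100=110.22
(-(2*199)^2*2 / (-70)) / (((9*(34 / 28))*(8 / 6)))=79202 / 255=310.60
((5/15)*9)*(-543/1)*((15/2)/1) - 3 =-24441/2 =-12220.50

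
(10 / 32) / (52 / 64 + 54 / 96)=5 / 22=0.23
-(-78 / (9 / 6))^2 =-2704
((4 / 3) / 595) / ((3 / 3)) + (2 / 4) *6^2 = 32134 / 1785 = 18.00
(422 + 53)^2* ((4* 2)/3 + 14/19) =2303750/3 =767916.67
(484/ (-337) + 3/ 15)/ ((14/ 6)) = -0.53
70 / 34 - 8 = -101 / 17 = -5.94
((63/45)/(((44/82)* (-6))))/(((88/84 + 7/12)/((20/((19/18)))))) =-144648/28633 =-5.05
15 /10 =3 /2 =1.50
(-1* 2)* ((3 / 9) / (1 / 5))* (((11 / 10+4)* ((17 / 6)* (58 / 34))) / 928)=-0.09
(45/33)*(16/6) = 40/11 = 3.64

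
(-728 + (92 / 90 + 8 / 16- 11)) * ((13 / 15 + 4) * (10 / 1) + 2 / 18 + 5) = -16062266 / 405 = -39659.92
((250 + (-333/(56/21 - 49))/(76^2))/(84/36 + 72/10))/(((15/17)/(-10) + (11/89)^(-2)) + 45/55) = 0.40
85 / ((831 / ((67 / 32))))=0.21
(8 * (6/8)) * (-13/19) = -78/19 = -4.11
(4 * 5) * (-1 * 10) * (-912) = 182400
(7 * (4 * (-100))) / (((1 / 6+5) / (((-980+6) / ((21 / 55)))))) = 42856000 / 31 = 1382451.61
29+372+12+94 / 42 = 8720 / 21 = 415.24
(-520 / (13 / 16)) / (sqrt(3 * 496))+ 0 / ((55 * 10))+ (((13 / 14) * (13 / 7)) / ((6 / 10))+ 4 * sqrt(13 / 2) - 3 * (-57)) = -160 * sqrt(93) / 93+ 2 * sqrt(26)+ 51119 / 294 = 167.48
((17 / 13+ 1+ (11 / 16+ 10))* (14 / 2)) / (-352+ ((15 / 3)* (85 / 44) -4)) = -29733 / 113204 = -0.26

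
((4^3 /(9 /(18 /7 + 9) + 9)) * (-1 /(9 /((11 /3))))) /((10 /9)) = -12 /5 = -2.40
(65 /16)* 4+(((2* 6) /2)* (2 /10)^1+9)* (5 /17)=77 /4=19.25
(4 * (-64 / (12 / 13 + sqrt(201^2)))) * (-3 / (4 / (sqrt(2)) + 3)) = 9984 / 875 - 6656 * sqrt(2) / 875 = 0.65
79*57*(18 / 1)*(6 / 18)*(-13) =-351234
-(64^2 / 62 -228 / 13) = -19556 / 403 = -48.53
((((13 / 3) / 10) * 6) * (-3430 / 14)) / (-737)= 637 / 737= 0.86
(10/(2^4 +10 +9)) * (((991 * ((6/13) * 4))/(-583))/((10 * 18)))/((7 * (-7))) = 3964/38993955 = 0.00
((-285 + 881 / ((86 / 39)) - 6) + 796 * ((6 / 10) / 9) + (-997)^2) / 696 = 1282480061 / 897840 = 1428.41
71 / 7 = 10.14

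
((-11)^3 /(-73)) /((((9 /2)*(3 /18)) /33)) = 58564 /73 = 802.25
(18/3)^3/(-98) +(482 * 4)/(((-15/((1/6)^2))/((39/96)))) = -386797/105840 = -3.65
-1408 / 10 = -704 / 5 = -140.80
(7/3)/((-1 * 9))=-7/27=-0.26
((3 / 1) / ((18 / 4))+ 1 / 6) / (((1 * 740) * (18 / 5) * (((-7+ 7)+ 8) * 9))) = 5 / 1150848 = 0.00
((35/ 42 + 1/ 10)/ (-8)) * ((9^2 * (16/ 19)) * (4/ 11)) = -3024/ 1045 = -2.89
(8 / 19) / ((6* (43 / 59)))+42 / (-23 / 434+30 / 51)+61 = 1350856979 / 9678999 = 139.57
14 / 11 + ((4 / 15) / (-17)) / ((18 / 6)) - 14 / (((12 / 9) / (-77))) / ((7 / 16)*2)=7786126 / 8415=925.27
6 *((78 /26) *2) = 36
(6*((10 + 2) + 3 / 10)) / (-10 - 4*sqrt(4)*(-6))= 369 / 190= 1.94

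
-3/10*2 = -3/5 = -0.60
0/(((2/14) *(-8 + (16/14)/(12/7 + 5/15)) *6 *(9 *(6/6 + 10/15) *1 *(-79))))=0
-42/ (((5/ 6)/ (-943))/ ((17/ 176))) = 1009953/ 220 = 4590.70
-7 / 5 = -1.40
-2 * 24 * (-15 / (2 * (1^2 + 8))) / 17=40 / 17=2.35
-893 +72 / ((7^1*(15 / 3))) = -31183 / 35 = -890.94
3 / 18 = 1 / 6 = 0.17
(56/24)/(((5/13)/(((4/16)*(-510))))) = -1547/2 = -773.50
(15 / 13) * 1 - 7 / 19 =194 / 247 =0.79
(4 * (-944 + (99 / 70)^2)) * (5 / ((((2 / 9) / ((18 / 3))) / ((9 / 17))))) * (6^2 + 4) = -8973113256 / 833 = -10772044.73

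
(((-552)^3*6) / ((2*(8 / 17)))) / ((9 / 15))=-1787088960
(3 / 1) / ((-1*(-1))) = 3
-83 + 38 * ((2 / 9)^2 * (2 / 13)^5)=-2496197975 / 30074733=-83.00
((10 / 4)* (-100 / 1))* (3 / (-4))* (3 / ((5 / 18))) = 2025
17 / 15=1.13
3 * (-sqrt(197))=-3 * sqrt(197)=-42.11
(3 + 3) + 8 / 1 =14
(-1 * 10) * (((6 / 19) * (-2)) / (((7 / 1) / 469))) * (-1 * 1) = -8040 / 19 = -423.16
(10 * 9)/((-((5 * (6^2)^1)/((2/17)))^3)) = -1/39795300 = -0.00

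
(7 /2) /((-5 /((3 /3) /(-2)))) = 7 /20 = 0.35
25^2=625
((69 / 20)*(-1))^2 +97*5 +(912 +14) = 569161 / 400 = 1422.90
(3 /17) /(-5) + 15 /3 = 4.96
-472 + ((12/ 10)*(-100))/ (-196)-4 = -23294/ 49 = -475.39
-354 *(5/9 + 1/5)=-4012/15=-267.47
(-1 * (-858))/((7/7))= 858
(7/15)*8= 56/15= 3.73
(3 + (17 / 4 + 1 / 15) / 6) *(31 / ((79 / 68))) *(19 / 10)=13407407 / 71100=188.57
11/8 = 1.38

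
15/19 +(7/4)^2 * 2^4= 946/19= 49.79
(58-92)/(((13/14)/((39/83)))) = -1428/83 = -17.20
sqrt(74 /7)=sqrt(518) /7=3.25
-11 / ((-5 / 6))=66 / 5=13.20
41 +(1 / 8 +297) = 2705 / 8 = 338.12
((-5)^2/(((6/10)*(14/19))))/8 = 2375/336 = 7.07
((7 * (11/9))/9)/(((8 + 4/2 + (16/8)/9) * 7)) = 11/828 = 0.01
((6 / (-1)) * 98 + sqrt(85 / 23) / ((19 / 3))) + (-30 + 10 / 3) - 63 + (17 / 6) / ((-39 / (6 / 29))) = -255486 / 377 + 3 * sqrt(1955) / 437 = -677.38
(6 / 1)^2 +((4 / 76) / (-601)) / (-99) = 40697317 / 1130481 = 36.00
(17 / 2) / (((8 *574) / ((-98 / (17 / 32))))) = -14 / 41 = -0.34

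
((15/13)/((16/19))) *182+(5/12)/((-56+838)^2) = 249.38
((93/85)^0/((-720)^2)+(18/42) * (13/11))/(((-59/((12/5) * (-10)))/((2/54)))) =20217677/2649477600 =0.01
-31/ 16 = -1.94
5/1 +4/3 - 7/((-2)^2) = 55/12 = 4.58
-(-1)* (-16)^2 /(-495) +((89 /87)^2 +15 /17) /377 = -1366181504 /2668034655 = -0.51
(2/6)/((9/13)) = 13/27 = 0.48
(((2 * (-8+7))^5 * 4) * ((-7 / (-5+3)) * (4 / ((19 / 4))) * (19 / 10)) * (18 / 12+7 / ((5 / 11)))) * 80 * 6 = -29073408 / 5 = -5814681.60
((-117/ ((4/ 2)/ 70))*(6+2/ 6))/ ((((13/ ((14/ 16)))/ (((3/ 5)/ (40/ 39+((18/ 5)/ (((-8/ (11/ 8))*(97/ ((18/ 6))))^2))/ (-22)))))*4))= -1967796754560/ 7707818051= -255.30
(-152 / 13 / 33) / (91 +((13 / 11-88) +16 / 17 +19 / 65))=-12920 / 197469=-0.07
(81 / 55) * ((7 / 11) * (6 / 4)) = 1701 / 1210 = 1.41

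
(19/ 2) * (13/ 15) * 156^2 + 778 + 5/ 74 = 74423453/ 370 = 201144.47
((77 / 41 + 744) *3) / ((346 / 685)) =62843955 / 14186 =4430.00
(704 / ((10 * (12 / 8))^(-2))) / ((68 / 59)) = 2336400 / 17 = 137435.29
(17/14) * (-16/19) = -136/133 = -1.02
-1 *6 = -6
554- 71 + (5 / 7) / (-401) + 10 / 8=5437139 / 11228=484.25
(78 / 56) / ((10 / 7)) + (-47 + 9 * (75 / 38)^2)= -158351 / 14440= -10.97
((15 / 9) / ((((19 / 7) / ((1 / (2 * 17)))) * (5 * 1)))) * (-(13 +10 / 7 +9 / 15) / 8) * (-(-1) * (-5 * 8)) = 263 / 969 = 0.27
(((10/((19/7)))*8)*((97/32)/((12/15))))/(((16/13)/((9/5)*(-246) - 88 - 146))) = -18669105/304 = -61411.53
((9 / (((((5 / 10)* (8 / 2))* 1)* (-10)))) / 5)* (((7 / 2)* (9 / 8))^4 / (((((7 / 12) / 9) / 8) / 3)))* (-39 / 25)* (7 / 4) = 447872434191 / 20480000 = 21868.77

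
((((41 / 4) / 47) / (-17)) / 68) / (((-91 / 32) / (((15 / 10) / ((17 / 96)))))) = 11808 / 21012901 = 0.00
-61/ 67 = -0.91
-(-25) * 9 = 225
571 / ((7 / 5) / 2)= 5710 / 7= 815.71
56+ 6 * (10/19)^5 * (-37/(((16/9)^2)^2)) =139713574181/2535525376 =55.10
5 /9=0.56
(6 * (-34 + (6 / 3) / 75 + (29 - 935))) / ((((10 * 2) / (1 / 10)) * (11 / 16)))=-281992 / 6875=-41.02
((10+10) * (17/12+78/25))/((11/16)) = 21776/165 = 131.98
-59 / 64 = -0.92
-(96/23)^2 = -9216/529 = -17.42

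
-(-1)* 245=245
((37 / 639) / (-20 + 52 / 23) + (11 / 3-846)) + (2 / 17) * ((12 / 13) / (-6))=-2854955711 / 3389256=-842.35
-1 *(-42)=42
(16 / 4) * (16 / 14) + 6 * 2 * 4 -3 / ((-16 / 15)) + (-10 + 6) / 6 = 18385 / 336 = 54.72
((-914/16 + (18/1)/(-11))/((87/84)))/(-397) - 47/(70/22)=-14.63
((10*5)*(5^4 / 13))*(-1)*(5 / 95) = -31250 / 247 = -126.52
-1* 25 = -25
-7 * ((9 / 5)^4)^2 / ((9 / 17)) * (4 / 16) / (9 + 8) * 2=-33480783 / 781250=-42.86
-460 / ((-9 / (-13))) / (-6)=2990 / 27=110.74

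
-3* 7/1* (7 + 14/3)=-245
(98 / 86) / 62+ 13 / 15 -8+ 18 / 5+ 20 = 659237 / 39990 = 16.49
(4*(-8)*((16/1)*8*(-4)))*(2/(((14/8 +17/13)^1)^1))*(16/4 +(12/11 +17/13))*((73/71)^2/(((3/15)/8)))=2899547.48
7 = 7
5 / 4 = 1.25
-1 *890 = -890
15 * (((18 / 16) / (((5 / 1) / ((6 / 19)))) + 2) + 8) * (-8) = -22962 / 19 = -1208.53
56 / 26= 28 / 13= 2.15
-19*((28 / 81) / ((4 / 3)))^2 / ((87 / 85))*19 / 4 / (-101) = 1503565 / 25622892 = 0.06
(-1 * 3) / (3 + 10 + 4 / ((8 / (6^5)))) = -3 / 3901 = -0.00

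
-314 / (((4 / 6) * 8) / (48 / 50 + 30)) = -182277 / 100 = -1822.77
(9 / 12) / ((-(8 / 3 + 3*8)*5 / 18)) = -81 / 800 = -0.10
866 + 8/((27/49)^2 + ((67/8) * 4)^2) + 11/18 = 168174279971/194058090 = 866.62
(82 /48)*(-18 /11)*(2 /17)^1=-123 /374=-0.33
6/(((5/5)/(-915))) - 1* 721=-6211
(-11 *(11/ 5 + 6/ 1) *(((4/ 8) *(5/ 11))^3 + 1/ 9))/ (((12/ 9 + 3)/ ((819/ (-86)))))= 10136553/ 416240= 24.35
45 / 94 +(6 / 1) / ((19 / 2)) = 1983 / 1786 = 1.11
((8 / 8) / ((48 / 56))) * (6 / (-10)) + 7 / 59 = -343 / 590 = -0.58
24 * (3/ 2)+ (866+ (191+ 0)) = 1093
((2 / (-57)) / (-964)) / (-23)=-1 / 631902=-0.00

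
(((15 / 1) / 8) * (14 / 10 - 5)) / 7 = -27 / 28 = -0.96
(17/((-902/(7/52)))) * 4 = -119/11726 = -0.01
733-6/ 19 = 13921/ 19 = 732.68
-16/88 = -2/11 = -0.18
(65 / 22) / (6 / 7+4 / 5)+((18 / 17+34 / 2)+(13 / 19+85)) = 43492309 / 412148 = 105.53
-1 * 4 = -4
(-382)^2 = 145924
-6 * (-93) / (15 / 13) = 2418 / 5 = 483.60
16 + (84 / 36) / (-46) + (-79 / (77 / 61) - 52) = -1048097 / 10626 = -98.64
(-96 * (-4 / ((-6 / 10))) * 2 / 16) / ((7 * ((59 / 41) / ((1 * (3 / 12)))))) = -820 / 413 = -1.99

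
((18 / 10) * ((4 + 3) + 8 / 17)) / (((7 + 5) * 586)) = 381 / 199240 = 0.00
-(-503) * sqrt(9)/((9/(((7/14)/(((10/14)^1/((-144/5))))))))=-84504/25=-3380.16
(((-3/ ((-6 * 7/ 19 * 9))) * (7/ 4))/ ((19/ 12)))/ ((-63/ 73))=-73/ 378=-0.19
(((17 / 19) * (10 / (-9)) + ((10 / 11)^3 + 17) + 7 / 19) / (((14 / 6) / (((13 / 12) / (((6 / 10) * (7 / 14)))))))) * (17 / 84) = 538383625 / 100372041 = 5.36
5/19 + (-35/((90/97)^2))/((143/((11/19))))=0.10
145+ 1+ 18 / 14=1031 / 7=147.29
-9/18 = -1/2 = -0.50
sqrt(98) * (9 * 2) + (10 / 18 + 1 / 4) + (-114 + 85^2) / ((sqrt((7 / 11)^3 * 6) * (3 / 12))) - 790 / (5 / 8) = -45475 / 36 + 126 * sqrt(2) + 156442 * sqrt(462) / 147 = 21789.78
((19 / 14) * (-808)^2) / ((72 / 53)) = 41089628 / 63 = 652216.32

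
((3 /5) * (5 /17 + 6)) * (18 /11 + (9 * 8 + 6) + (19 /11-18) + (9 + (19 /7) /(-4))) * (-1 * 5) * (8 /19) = -14174718 /24871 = -569.93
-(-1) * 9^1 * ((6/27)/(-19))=-2/19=-0.11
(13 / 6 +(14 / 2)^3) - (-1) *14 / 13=27007 / 78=346.24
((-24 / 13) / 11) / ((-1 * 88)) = 3 / 1573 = 0.00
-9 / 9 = -1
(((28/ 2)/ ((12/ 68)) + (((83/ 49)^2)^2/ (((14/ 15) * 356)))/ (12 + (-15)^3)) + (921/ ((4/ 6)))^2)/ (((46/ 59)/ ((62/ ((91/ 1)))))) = 5717033612281896529349/ 3427728676119384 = 1667878.11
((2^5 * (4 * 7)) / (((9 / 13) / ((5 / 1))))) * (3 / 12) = 14560 / 9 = 1617.78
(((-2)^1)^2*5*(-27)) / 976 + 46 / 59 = 3259 / 14396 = 0.23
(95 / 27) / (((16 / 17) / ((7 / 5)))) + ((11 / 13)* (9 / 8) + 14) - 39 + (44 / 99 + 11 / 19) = -1898359 / 106704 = -17.79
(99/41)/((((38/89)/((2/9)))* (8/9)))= 8811/6232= 1.41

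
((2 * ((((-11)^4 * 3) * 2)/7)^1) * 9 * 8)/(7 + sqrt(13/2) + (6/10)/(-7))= 30612574080/101203 - 2213719200 * sqrt(26)/101203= 190950.63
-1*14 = -14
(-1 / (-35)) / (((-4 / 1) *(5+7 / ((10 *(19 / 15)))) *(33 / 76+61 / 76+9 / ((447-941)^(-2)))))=-361 / 616354751215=-0.00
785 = 785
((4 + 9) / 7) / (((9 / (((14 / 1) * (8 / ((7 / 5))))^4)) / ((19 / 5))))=2023424000 / 63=32117841.27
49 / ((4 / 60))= 735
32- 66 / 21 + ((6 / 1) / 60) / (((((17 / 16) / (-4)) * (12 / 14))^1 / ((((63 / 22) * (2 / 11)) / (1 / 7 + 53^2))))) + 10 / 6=8102388256 / 265445565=30.52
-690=-690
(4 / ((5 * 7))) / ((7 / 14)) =8 / 35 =0.23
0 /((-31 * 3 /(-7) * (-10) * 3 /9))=0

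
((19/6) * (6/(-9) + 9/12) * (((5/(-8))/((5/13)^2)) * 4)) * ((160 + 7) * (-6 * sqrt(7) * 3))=536237 * sqrt(7)/40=35468.74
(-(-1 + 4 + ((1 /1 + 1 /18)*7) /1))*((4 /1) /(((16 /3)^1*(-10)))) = 187 /240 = 0.78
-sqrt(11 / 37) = -sqrt(407) / 37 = -0.55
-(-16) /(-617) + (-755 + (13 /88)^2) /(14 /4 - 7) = 3606888303 /16723168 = 215.68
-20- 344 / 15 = -644 / 15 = -42.93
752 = 752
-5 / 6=-0.83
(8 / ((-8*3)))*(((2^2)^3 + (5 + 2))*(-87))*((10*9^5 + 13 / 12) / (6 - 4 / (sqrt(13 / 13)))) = 14589853687 / 24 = 607910570.29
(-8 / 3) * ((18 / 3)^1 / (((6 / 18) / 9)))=-432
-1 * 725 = -725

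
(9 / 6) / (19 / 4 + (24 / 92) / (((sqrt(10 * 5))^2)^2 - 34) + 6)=56718 / 406483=0.14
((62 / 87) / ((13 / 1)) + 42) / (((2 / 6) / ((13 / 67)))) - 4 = 39792 / 1943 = 20.48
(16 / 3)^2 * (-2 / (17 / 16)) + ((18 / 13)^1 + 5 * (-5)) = -153467 / 1989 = -77.16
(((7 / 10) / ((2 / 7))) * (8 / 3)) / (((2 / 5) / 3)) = 49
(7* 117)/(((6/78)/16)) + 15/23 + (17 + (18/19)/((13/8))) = 967873306/5681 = 170370.24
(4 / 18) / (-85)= -2 / 765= -0.00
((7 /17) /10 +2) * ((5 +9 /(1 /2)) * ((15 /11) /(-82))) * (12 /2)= -71829 /15334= -4.68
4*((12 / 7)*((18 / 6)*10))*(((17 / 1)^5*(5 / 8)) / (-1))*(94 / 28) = -30029975550 / 49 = -612856643.88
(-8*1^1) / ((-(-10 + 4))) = -4 / 3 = -1.33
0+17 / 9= 17 / 9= 1.89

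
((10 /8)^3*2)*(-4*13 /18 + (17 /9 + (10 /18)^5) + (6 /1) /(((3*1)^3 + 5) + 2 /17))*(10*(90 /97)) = -27.55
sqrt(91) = 9.54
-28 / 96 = -7 / 24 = -0.29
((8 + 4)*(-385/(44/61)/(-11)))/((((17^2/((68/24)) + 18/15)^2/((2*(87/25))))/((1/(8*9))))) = 61915/11715264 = 0.01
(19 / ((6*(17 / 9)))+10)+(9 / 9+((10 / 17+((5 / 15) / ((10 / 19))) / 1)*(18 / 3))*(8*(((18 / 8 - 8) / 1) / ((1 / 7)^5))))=-5666516.81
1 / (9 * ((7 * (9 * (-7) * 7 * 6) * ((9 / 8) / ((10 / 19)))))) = -40 / 14252679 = -0.00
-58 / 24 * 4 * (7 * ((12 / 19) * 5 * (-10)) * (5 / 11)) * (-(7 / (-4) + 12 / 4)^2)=-634375 / 418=-1517.64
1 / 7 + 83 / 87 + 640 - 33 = 608.10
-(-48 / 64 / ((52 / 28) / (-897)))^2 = -2099601 / 16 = -131225.06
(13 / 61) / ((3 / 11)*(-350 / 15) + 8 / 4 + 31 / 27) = -3861 / 58255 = -0.07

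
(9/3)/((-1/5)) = -15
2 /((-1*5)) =-2 /5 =-0.40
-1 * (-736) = 736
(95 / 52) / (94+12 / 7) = 133 / 6968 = 0.02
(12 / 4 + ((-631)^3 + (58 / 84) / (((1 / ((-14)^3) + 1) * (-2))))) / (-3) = 2067450572494 / 24687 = 83746529.45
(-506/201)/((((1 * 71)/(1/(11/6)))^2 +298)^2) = -218592/25812073926307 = -0.00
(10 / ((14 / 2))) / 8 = 5 / 28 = 0.18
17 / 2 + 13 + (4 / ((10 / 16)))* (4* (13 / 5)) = 4403 / 50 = 88.06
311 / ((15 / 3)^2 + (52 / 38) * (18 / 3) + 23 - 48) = 5909 / 156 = 37.88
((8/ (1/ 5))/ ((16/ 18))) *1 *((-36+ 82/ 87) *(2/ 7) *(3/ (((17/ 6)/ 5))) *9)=-74115000/ 3451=-21476.38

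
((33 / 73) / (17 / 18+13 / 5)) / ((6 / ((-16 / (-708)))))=0.00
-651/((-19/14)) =9114/19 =479.68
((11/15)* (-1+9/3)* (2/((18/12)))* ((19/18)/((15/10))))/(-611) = -1672/742365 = -0.00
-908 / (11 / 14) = -12712 / 11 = -1155.64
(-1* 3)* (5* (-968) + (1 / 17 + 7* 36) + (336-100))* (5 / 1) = 1109745 / 17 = 65279.12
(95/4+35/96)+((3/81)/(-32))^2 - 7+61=58312225/746496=78.11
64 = 64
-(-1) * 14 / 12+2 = 19 / 6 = 3.17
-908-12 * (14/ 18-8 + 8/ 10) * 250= 55076/ 3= 18358.67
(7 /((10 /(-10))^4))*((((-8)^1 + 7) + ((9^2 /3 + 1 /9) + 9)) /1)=2212 /9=245.78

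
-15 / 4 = -3.75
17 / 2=8.50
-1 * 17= -17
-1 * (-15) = 15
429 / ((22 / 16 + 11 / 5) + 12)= 17160 / 623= 27.54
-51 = -51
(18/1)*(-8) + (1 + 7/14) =-285/2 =-142.50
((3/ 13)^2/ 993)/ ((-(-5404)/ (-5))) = -15/ 302294356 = -0.00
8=8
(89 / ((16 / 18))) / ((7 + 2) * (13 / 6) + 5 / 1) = 801 / 196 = 4.09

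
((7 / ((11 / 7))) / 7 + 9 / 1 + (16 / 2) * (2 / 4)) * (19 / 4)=1425 / 22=64.77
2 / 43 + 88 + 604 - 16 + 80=32510 / 43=756.05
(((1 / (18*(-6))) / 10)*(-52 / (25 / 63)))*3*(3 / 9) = 91 / 750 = 0.12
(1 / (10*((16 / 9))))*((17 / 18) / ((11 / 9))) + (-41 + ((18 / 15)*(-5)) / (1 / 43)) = -1052327 / 3520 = -298.96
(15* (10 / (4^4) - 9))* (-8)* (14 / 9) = 40145 / 24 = 1672.71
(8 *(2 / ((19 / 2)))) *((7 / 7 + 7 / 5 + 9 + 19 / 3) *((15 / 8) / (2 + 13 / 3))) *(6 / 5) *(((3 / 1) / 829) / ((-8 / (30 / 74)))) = -1134 / 582787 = -0.00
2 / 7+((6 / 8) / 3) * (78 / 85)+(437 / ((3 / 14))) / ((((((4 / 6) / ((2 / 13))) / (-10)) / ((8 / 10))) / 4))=-232965471 / 15470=-15059.18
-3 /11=-0.27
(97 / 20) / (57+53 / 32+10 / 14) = 5432 / 66495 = 0.08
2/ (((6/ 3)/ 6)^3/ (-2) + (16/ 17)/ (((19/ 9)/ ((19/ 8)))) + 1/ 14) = 3213/ 1786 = 1.80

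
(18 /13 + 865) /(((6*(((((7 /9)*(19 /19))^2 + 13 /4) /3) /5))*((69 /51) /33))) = 5118019830 /373451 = 13704.66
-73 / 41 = -1.78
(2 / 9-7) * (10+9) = -128.78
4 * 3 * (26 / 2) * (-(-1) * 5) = 780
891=891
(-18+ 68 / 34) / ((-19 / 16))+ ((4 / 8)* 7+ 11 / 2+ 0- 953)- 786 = -32614 / 19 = -1716.53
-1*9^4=-6561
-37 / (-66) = 37 / 66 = 0.56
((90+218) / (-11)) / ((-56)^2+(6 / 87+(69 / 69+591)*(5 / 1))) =-406 / 88393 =-0.00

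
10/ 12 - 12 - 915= -5557/ 6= -926.17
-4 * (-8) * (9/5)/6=48/5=9.60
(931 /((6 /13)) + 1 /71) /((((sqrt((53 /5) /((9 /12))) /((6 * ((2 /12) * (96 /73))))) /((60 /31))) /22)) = 9074408640 * sqrt(795) /8515669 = 30045.76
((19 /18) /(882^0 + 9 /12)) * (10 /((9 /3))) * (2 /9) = 760 /1701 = 0.45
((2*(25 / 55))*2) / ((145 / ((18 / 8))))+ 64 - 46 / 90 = 911788 / 14355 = 63.52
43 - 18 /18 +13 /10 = 433 /10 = 43.30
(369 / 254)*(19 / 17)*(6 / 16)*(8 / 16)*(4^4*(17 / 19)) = 8856 / 127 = 69.73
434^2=188356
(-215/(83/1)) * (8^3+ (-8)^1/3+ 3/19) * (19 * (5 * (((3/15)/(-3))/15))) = 1248763/2241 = 557.23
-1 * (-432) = 432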